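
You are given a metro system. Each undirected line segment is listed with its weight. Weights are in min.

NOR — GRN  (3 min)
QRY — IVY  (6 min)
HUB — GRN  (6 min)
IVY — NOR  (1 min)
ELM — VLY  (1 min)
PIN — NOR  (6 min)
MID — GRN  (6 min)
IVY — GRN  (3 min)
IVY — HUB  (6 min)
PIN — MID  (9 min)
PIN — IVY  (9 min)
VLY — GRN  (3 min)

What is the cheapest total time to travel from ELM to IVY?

Candidate routes:
ELM–VLY–GRN–NOR–IVY: 1+3+3+1 = 8
ELM–VLY–GRN–HUB–IVY: 1+3+6+6 = 16
ELM–VLY–GRN–IVY: 1+3+3 = 7
Cheapest is ELM–VLY–GRN–IVY at 7 min.

7 min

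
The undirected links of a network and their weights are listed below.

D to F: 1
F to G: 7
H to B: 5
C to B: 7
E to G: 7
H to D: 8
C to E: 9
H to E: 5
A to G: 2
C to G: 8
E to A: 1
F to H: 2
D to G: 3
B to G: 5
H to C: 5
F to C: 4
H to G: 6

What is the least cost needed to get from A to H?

Candidate routes:
A → G → H: 2+6 = 8
A → G → D → F → H: 2+3+1+2 = 8
A → E → H: 1+5 = 6
The minimum is 6 via A → E → H.

6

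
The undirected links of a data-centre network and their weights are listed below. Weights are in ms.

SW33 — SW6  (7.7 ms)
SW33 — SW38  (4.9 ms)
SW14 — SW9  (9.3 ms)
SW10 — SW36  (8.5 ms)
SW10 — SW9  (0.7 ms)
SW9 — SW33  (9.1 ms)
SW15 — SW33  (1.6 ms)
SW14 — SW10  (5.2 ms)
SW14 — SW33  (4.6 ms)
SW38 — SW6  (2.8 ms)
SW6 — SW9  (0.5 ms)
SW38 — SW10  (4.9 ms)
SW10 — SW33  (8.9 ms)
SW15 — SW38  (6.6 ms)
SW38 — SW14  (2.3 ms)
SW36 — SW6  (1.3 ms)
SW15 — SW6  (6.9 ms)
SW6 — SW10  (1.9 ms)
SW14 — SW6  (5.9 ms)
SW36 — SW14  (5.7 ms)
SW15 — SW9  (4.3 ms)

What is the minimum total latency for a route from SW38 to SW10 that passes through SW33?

11.5 ms

Shortest SW38→SW33: SW38–SW33 = 4.9
Shortest SW33→SW10: SW33–SW15–SW9–SW10 = 6.6
Total via SW33: 4.9 + 6.6 = 11.5 ms.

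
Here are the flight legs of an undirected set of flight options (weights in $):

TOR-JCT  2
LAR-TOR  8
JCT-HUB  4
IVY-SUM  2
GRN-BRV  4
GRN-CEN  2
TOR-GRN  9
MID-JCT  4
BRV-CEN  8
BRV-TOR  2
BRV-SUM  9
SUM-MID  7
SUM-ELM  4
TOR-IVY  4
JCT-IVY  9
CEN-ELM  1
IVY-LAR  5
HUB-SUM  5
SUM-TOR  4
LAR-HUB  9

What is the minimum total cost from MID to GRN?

$12

Enumerating some paths:
MID - JCT - TOR - SUM - ELM - CEN - GRN: 4+2+4+4+1+2 = 17
MID - SUM - ELM - CEN - GRN: 7+4+1+2 = 14
MID - JCT - TOR - BRV - GRN: 4+2+2+4 = 12
MID - JCT - TOR - GRN: 4+2+9 = 15
The minimum is $12 via MID - JCT - TOR - BRV - GRN.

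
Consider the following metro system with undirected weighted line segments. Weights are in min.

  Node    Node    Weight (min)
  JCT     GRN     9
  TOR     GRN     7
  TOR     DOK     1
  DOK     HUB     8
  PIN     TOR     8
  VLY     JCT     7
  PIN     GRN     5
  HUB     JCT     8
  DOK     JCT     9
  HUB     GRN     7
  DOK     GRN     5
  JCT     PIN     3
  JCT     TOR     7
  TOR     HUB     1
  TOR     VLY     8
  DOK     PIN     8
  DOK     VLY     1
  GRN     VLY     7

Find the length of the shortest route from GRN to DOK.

5 min

Running Dijkstra from GRN:
GRN: 0
DOK: 5  (via GRN)
Shortest route: GRN–DOK = 5 min.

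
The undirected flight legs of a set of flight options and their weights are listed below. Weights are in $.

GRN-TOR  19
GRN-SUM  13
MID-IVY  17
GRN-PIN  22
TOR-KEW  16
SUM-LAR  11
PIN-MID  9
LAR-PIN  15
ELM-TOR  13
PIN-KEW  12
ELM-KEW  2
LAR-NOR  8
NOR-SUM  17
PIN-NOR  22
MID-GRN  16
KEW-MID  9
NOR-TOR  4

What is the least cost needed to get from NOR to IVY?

$45

Enumerating some paths:
NOR → TOR → KEW → MID → IVY: 4+16+9+17 = 46
NOR → TOR → ELM → KEW → MID → IVY: 4+13+2+9+17 = 45
NOR → PIN → MID → IVY: 22+9+17 = 48
Cheapest is NOR → TOR → ELM → KEW → MID → IVY at $45.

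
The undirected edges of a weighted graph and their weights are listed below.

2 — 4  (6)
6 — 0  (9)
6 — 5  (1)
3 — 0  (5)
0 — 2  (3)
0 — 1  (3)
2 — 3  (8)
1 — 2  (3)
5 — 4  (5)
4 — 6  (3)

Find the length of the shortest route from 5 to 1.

Settle nodes by increasing distance from 5:
5: 0
6: 1  (via 5)
4: 4  (via 6)
0: 10  (via 6)
2: 10  (via 4)
1: 13  (via 0)
Shortest route: 5–6–0–1 = 13.

13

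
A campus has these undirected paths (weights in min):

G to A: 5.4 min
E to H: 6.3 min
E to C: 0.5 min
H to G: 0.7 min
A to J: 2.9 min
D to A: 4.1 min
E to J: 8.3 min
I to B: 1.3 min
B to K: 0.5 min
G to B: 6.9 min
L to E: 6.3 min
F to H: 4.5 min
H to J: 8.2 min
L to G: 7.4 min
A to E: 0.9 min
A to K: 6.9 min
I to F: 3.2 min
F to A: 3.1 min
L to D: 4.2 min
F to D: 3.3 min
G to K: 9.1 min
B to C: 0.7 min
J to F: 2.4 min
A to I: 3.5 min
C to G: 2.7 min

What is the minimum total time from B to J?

5 min

Candidate routes:
B - C - E - A - J: 0.7+0.5+0.9+2.9 = 5
B - I - F - J: 1.3+3.2+2.4 = 6.9
Cheapest is B - C - E - A - J at 5 min.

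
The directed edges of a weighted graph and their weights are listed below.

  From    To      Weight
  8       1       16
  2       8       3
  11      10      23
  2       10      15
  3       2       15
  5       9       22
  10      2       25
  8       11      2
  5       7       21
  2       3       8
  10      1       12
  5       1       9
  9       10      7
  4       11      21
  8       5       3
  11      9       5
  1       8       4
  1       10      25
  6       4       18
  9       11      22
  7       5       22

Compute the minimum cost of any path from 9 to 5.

Running Dijkstra from 9:
9: 0
10: 7  (via 9)
1: 19  (via 10)
11: 22  (via 9)
8: 23  (via 1)
5: 26  (via 8)
Shortest route: 9–10–1–8–5 = 26.

26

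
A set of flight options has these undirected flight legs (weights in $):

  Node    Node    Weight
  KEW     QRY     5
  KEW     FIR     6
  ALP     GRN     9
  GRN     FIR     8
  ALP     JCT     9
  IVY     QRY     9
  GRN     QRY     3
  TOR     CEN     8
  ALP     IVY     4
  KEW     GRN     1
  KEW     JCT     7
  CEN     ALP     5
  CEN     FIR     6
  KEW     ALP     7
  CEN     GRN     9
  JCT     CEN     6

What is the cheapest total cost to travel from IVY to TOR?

Running Dijkstra from IVY:
IVY: 0
ALP: 4  (via IVY)
CEN: 9  (via ALP)
QRY: 9  (via IVY)
KEW: 11  (via ALP)
GRN: 12  (via QRY)
JCT: 13  (via ALP)
FIR: 15  (via CEN)
TOR: 17  (via CEN)
Shortest route: IVY → ALP → CEN → TOR = $17.

$17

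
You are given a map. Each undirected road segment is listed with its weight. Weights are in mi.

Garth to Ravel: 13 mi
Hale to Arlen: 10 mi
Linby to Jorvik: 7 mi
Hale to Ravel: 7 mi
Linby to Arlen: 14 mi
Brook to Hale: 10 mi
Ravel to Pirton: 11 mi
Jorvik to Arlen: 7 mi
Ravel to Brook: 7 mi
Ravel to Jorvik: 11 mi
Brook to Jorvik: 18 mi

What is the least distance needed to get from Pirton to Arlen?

28 mi

Candidate routes:
Pirton - Ravel - Hale - Arlen: 11+7+10 = 28
Pirton - Ravel - Jorvik - Arlen: 11+11+7 = 29
The minimum is 28 mi via Pirton - Ravel - Hale - Arlen.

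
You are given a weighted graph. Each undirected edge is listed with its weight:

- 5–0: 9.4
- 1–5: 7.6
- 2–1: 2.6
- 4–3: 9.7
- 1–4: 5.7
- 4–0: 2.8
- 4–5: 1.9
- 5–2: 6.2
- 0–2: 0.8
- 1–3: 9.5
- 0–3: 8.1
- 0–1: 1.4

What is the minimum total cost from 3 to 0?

8.1

Shortest distances from 3:
3: 0
0: 8.1  (via 3)
Shortest route: 3 → 0 = 8.1.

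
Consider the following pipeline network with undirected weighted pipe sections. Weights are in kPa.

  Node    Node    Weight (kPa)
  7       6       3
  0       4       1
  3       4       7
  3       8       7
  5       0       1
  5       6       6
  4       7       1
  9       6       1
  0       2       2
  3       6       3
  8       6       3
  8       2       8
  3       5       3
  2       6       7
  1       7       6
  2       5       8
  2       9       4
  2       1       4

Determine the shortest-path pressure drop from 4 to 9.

5 kPa

Shortest distances from 4:
4: 0
0: 1  (via 4)
7: 1  (via 4)
5: 2  (via 0)
2: 3  (via 0)
6: 4  (via 7)
3: 5  (via 5)
9: 5  (via 6)
Shortest route: 4 → 7 → 6 → 9 = 5 kPa.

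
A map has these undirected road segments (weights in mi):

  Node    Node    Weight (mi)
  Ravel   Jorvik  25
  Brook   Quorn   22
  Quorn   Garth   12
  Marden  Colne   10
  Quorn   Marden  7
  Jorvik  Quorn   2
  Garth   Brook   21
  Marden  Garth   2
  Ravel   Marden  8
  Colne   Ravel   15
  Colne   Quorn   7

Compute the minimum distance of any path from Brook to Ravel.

31 mi

Shortest distances from Brook:
Brook: 0
Garth: 21  (via Brook)
Quorn: 22  (via Brook)
Marden: 23  (via Garth)
Jorvik: 24  (via Quorn)
Colne: 29  (via Quorn)
Ravel: 31  (via Marden)
Shortest route: Brook → Garth → Marden → Ravel = 31 mi.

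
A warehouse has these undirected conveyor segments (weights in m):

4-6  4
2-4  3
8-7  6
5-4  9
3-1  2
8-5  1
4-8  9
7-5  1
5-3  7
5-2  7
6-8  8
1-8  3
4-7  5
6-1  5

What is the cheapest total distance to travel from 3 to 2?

Enumerating some paths:
3–1–8–5–2: 2+3+1+7 = 13
3–1–6–4–2: 2+5+4+3 = 14
Cheapest is 3–1–8–5–2 at 13 m.

13 m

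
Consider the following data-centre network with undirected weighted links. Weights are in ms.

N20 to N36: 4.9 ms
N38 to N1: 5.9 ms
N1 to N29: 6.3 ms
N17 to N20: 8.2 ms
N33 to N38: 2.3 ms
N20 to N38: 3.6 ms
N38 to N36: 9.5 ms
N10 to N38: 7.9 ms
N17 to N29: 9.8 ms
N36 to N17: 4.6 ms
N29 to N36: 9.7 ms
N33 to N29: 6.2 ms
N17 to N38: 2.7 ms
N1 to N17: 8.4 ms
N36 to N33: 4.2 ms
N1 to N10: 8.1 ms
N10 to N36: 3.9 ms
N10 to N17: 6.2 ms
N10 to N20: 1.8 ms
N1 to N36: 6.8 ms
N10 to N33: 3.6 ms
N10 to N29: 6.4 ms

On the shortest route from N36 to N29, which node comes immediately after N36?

Candidate routes:
N36 - N29: 9.7 = 9.7
N36 - N10 - N29: 3.9+6.4 = 10.3
Cheapest is N36 - N29 at 9.7 ms.
So from N36 the first move is to N29.

N29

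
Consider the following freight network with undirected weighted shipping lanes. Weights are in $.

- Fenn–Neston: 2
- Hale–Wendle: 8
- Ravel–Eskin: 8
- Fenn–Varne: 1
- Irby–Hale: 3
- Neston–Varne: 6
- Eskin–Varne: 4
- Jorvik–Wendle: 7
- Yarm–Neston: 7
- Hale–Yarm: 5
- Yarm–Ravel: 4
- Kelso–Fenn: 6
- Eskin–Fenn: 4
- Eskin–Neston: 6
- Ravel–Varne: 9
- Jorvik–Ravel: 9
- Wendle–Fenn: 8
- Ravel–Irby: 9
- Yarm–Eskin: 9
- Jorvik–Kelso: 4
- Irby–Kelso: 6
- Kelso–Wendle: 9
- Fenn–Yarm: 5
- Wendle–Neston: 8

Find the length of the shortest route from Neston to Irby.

$14

Settle nodes by increasing distance from Neston:
Neston: 0
Fenn: 2  (via Neston)
Varne: 3  (via Fenn)
Eskin: 6  (via Neston)
Yarm: 7  (via Neston)
Kelso: 8  (via Fenn)
Wendle: 8  (via Neston)
Ravel: 11  (via Yarm)
Hale: 12  (via Yarm)
Jorvik: 12  (via Kelso)
Irby: 14  (via Kelso)
Shortest route: Neston → Fenn → Kelso → Irby = $14.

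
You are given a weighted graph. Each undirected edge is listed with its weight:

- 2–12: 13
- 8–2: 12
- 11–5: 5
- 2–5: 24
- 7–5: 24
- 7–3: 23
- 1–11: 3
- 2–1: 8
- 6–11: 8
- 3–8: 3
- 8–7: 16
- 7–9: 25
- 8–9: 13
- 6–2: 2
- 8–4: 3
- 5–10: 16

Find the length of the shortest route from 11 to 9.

35

Shortest distances from 11:
11: 0
1: 3  (via 11)
5: 5  (via 11)
6: 8  (via 11)
2: 10  (via 6)
10: 21  (via 5)
8: 22  (via 2)
12: 23  (via 2)
3: 25  (via 8)
4: 25  (via 8)
7: 29  (via 5)
9: 35  (via 8)
Shortest route: 11 → 6 → 2 → 8 → 9 = 35.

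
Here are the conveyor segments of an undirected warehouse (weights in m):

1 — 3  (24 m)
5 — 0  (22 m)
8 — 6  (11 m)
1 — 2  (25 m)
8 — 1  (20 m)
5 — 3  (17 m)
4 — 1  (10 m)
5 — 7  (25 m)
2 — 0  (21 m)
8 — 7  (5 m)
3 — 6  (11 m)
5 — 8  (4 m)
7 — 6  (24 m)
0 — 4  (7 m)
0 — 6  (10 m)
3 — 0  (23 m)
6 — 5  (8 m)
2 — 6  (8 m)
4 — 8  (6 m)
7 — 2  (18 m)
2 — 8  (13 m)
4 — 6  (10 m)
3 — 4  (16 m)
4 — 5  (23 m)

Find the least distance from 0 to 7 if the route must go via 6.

26 m

Best 0 to 6: 0–6 costing 10
Shortest 6→7: 6–8–7 = 16
Total via 6: 10 + 16 = 26 m.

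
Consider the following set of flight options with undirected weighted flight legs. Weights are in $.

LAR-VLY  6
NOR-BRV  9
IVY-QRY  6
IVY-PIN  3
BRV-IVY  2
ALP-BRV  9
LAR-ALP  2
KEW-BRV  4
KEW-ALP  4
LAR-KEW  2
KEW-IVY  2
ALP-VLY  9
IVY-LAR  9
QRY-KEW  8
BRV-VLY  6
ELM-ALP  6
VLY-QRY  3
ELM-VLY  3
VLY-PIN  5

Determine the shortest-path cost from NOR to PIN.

$14

Shortest distances from NOR:
NOR: 0
BRV: 9  (via NOR)
IVY: 11  (via BRV)
KEW: 13  (via BRV)
PIN: 14  (via IVY)
Shortest route: NOR → BRV → IVY → PIN = $14.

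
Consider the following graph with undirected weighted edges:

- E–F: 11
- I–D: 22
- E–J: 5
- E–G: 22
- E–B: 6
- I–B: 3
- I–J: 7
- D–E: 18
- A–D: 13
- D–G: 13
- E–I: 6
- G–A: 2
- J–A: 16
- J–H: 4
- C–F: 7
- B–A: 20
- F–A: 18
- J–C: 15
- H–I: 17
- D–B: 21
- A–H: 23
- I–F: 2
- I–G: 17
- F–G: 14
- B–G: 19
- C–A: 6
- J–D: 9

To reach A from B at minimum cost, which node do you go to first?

I

Enumerating some paths:
B → I → F → G → A: 3+2+14+2 = 21
B → A: 20 = 20
B → I → F → C → A: 3+2+7+6 = 18
The minimum is 18 via B → I → F → C → A.
So from B the first move is to I.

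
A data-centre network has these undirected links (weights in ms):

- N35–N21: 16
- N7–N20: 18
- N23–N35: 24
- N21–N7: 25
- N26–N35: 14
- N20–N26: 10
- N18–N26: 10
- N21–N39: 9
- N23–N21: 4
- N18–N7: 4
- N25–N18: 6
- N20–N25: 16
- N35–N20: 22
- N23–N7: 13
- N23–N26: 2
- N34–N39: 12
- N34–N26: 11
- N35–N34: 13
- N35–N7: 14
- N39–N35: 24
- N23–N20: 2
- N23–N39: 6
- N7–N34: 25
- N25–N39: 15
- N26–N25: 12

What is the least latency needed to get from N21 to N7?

Compare a few routes:
N21 → N23 → N7: 4+13 = 17
N21 → N23 → N26 → N18 → N7: 4+2+10+4 = 20
Cheapest is N21 → N23 → N7 at 17 ms.

17 ms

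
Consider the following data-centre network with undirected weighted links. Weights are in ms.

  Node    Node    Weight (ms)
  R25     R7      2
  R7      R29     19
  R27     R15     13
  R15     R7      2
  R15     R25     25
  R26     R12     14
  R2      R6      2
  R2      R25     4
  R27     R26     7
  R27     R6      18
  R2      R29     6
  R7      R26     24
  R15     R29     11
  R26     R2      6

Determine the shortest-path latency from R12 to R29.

Candidate routes:
R12 - R26 - R2 - R25 - R7 - R29: 14+6+4+2+19 = 45
R12 - R26 - R2 - R25 - R7 - R15 - R29: 14+6+4+2+2+11 = 39
R12 - R26 - R27 - R15 - R29: 14+7+13+11 = 45
R12 - R26 - R2 - R29: 14+6+6 = 26
The minimum is 26 ms via R12 - R26 - R2 - R29.

26 ms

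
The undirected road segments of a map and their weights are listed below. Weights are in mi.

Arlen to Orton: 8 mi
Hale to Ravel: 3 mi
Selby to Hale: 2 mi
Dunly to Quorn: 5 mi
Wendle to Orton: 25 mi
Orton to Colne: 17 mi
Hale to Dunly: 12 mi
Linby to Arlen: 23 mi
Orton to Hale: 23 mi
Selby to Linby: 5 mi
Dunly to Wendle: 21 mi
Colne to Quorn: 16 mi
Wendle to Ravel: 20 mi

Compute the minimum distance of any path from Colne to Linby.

40 mi

Candidate routes:
Colne → Orton → Arlen → Linby: 17+8+23 = 48
Colne → Quorn → Dunly → Wendle → Ravel → Hale → Selby → Linby: 16+5+21+20+3+2+5 = 72
Colne → Orton → Hale → Selby → Linby: 17+23+2+5 = 47
Colne → Quorn → Dunly → Hale → Selby → Linby: 16+5+12+2+5 = 40
The minimum is 40 mi via Colne → Quorn → Dunly → Hale → Selby → Linby.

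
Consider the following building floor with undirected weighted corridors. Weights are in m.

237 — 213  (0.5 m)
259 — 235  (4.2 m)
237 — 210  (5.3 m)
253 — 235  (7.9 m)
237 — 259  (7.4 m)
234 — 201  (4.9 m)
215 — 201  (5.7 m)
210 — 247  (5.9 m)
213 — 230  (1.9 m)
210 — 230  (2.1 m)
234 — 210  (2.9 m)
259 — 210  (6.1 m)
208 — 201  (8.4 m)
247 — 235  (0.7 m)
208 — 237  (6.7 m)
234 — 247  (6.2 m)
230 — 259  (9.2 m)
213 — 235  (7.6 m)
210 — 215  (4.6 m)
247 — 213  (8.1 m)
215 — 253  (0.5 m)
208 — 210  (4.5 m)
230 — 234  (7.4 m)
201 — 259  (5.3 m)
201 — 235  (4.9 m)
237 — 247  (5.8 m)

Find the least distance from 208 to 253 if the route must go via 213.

16.3 m

Shortest 208→213: 208 → 237 → 213 = 7.2
Best 213 to 253: 213 → 230 → 210 → 215 → 253 costing 9.1
Total via 213: 7.2 + 9.1 = 16.3 m.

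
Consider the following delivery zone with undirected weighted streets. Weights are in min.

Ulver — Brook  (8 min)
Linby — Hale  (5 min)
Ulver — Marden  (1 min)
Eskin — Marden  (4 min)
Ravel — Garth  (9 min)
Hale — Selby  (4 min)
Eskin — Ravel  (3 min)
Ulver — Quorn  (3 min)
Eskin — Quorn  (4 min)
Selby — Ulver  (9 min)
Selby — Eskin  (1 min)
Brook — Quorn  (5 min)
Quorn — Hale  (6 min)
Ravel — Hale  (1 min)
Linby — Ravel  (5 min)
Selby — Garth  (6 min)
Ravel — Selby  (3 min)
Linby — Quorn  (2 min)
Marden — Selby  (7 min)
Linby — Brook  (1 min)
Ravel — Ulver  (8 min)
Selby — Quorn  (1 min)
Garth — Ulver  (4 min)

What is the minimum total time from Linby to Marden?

6 min

Running Dijkstra from Linby:
Linby: 0
Brook: 1  (via Linby)
Quorn: 2  (via Linby)
Selby: 3  (via Quorn)
Eskin: 4  (via Selby)
Ulver: 5  (via Quorn)
Hale: 5  (via Linby)
Ravel: 5  (via Linby)
Marden: 6  (via Ulver)
Shortest route: Linby–Quorn–Ulver–Marden = 6 min.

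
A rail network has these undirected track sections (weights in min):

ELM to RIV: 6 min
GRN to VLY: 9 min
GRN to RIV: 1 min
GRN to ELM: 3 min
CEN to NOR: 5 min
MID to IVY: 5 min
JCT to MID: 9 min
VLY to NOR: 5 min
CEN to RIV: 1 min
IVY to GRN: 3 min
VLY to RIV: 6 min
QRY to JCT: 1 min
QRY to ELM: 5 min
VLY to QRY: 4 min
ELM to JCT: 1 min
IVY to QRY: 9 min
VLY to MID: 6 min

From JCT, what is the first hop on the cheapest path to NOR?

QRY

Enumerating some paths:
JCT → QRY → VLY → NOR: 1+4+5 = 10
JCT → ELM → GRN → RIV → CEN → NOR: 1+3+1+1+5 = 11
JCT → ELM → RIV → CEN → NOR: 1+6+1+5 = 13
Cheapest is JCT → QRY → VLY → NOR at 10 min.
So from JCT the first move is to QRY.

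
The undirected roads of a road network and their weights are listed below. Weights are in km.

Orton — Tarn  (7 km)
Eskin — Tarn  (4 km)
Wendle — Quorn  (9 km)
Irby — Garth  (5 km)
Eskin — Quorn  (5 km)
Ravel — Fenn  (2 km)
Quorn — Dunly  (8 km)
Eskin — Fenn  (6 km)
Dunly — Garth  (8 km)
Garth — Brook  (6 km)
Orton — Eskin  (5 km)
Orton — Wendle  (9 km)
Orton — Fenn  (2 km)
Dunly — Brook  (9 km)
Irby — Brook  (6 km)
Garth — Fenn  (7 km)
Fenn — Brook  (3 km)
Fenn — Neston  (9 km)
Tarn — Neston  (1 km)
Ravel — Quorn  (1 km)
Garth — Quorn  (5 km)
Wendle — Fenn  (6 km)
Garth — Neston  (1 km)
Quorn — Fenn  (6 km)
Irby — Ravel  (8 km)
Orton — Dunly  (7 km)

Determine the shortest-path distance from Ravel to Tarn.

Enumerating some paths:
Ravel - Quorn - Garth - Neston - Tarn: 1+5+1+1 = 8
Ravel - Fenn - Garth - Neston - Tarn: 2+7+1+1 = 11
Ravel - Fenn - Orton - Tarn: 2+2+7 = 11
Ravel - Quorn - Eskin - Tarn: 1+5+4 = 10
Cheapest is Ravel - Quorn - Garth - Neston - Tarn at 8 km.

8 km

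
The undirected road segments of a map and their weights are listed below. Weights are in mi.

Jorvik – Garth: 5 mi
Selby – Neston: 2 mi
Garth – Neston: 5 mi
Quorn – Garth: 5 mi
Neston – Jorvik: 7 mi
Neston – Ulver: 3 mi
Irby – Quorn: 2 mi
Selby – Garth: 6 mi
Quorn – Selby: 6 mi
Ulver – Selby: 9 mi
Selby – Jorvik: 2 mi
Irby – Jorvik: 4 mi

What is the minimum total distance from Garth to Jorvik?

5 mi

Running Dijkstra from Garth:
Garth: 0
Neston: 5  (via Garth)
Quorn: 5  (via Garth)
Jorvik: 5  (via Garth)
Shortest route: Garth → Jorvik = 5 mi.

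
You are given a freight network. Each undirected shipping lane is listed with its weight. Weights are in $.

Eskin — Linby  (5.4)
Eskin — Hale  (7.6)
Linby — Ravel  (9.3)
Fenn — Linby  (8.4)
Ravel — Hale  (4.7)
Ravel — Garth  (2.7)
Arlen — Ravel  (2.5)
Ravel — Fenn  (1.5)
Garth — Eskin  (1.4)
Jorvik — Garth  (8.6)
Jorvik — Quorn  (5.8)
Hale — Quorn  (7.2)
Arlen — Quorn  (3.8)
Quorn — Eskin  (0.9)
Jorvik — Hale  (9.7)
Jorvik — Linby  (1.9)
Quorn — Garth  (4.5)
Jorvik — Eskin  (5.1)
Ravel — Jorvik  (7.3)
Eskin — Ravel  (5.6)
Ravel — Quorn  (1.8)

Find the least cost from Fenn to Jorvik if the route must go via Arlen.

Best Fenn to Arlen: Fenn–Ravel–Arlen costing 4
Shortest Arlen→Jorvik: Arlen–Quorn–Jorvik = 9.6
Total via Arlen: 4 + 9.6 = $13.6.

$13.6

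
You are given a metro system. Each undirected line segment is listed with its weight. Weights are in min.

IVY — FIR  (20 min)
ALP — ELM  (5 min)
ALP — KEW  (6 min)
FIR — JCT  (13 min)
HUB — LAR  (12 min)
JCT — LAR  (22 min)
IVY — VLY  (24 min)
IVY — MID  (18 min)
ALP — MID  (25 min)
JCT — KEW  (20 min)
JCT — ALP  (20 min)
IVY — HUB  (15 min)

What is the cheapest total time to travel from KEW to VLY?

73 min

Enumerating some paths:
KEW → JCT → FIR → IVY → VLY: 20+13+20+24 = 77
KEW → ALP → JCT → FIR → IVY → VLY: 6+20+13+20+24 = 83
KEW → ALP → MID → IVY → VLY: 6+25+18+24 = 73
The minimum is 73 min via KEW → ALP → MID → IVY → VLY.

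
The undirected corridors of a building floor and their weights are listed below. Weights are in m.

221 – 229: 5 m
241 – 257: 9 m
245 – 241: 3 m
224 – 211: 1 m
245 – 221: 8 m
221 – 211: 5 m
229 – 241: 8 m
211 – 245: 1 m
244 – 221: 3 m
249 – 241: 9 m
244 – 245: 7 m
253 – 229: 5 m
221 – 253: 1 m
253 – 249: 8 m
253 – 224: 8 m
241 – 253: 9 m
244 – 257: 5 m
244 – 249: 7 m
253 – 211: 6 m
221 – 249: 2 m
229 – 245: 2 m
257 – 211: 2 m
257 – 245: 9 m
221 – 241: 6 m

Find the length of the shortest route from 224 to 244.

Shortest distances from 224:
224: 0
211: 1  (via 224)
245: 2  (via 211)
257: 3  (via 211)
229: 4  (via 245)
241: 5  (via 245)
221: 6  (via 211)
253: 7  (via 211)
249: 8  (via 221)
244: 8  (via 257)
Shortest route: 224 → 211 → 257 → 244 = 8 m.

8 m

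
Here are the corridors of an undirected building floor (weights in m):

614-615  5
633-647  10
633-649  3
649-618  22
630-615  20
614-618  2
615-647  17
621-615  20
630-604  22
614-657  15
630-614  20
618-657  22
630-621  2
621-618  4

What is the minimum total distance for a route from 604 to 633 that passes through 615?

62 m

Best 604 to 615: 604–630–621–618–614–615 costing 35
Shortest 615→633: 615–647–633 = 27
Total via 615: 35 + 27 = 62 m.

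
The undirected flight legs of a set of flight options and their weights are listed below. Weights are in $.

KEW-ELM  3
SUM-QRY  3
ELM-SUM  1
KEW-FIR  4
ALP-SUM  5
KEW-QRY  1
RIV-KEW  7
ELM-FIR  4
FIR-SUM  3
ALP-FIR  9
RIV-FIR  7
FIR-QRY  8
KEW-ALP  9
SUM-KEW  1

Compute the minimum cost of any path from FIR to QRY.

Settle nodes by increasing distance from FIR:
FIR: 0
SUM: 3  (via FIR)
ELM: 4  (via FIR)
KEW: 4  (via FIR)
QRY: 5  (via KEW)
Shortest route: FIR → KEW → QRY = $5.

$5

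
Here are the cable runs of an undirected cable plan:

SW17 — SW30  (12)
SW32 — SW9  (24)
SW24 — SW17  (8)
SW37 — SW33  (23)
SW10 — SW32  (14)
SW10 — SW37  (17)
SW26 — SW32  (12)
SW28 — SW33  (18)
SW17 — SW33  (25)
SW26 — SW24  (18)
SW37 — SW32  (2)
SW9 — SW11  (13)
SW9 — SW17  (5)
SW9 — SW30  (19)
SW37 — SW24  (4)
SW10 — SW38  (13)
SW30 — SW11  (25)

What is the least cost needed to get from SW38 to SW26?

39

Settle nodes by increasing distance from SW38:
SW38: 0
SW10: 13  (via SW38)
SW32: 27  (via SW10)
SW37: 29  (via SW32)
SW24: 33  (via SW37)
SW26: 39  (via SW32)
Shortest route: SW38–SW10–SW32–SW26 = 39.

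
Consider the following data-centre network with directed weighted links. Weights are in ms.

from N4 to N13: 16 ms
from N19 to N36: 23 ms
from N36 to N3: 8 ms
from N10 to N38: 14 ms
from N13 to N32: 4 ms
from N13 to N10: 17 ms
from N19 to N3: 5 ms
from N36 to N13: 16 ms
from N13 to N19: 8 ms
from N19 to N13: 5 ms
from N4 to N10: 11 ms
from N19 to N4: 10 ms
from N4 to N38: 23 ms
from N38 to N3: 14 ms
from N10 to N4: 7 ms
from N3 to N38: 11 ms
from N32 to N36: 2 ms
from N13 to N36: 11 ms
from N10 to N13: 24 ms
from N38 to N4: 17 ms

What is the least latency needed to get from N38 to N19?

41 ms

Running Dijkstra from N38:
N38: 0
N3: 14  (via N38)
N4: 17  (via N38)
N10: 28  (via N4)
N13: 33  (via N4)
N32: 37  (via N13)
N36: 39  (via N32)
N19: 41  (via N13)
Shortest route: N38 → N4 → N13 → N19 = 41 ms.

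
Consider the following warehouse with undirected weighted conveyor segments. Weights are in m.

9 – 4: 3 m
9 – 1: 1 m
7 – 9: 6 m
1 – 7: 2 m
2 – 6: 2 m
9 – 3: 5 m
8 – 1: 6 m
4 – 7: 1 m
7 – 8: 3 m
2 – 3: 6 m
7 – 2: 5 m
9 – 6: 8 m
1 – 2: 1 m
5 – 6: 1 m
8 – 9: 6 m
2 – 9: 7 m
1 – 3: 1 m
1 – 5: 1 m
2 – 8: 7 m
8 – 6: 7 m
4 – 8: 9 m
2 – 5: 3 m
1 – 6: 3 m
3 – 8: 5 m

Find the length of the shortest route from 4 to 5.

4 m

Candidate routes:
4 - 9 - 1 - 5: 3+1+1 = 5
4 - 7 - 1 - 6 - 5: 1+2+3+1 = 7
4 - 7 - 1 - 5: 1+2+1 = 4
Cheapest is 4 - 7 - 1 - 5 at 4 m.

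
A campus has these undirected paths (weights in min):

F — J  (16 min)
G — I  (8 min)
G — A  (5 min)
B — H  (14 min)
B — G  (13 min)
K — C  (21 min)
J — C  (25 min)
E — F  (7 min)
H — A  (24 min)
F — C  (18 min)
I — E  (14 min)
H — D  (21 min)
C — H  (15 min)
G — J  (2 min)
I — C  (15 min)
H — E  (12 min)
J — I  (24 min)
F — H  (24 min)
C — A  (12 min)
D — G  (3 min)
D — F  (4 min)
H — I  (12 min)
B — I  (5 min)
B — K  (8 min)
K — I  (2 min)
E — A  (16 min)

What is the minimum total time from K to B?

7 min

Candidate routes:
K → B: 8 = 8
K → I → B: 2+5 = 7
Cheapest is K → I → B at 7 min.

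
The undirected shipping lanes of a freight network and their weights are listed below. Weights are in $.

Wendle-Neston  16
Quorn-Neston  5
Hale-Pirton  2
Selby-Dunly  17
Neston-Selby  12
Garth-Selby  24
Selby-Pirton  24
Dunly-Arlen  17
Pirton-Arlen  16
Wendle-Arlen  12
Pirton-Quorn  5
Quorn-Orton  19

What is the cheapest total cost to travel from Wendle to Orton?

$40

Compare a few routes:
Wendle–Arlen–Dunly–Selby–Neston–Quorn–Orton: 12+17+17+12+5+19 = 82
Wendle–Neston–Quorn–Orton: 16+5+19 = 40
Wendle–Arlen–Pirton–Quorn–Orton: 12+16+5+19 = 52
Wendle–Neston–Selby–Pirton–Quorn–Orton: 16+12+24+5+19 = 76
The minimum is $40 via Wendle–Neston–Quorn–Orton.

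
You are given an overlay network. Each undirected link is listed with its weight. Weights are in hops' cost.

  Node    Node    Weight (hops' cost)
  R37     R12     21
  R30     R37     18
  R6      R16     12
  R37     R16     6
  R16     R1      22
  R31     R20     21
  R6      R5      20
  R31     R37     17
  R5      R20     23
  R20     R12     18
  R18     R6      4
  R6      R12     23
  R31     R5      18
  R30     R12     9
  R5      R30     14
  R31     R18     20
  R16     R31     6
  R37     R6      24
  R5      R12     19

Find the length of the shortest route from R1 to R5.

46 hops' cost

Shortest distances from R1:
R1: 0
R16: 22  (via R1)
R31: 28  (via R16)
R37: 28  (via R16)
R6: 34  (via R16)
R18: 38  (via R6)
R30: 46  (via R37)
R5: 46  (via R31)
Shortest route: R1 → R16 → R31 → R5 = 46 hops' cost.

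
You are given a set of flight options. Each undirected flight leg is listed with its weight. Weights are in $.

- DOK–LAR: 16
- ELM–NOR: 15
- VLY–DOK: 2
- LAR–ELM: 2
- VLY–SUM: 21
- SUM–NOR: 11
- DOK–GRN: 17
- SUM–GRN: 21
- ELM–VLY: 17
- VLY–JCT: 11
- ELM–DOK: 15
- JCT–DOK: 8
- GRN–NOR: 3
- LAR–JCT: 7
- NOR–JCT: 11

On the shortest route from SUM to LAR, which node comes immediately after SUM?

Enumerating some paths:
SUM–NOR–ELM–LAR: 11+15+2 = 28
SUM–NOR–JCT–LAR: 11+11+7 = 29
SUM–VLY–DOK–JCT–LAR: 21+2+8+7 = 38
SUM–VLY–JCT–LAR: 21+11+7 = 39
The minimum is $28 via SUM–NOR–ELM–LAR.
So from SUM the first move is to NOR.

NOR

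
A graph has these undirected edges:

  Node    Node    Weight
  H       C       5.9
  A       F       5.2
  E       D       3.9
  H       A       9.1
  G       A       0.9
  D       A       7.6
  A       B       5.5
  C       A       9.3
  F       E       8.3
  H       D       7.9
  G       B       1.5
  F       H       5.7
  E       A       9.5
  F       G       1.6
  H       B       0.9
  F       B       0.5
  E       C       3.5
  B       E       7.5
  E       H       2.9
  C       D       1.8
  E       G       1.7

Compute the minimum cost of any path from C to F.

Enumerating some paths:
C - E - G - F: 3.5+1.7+1.6 = 6.8
C - E - G - B - F: 3.5+1.7+1.5+0.5 = 7.2
C - E - H - B - F: 3.5+2.9+0.9+0.5 = 7.8
C - H - B - F: 5.9+0.9+0.5 = 7.3
The minimum is 6.8 via C - E - G - F.

6.8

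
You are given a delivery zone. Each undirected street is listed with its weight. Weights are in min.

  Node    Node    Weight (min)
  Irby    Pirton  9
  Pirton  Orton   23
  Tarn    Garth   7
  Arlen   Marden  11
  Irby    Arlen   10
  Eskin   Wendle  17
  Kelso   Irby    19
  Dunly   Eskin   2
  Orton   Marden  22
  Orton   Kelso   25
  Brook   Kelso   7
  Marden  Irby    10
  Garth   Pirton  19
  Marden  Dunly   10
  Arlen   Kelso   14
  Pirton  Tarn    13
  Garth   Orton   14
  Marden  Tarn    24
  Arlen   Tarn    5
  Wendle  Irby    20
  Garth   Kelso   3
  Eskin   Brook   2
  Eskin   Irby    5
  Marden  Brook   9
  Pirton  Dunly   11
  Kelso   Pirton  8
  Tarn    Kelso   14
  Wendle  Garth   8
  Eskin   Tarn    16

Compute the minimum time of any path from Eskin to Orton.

26 min

Compare a few routes:
Eskin - Brook - Kelso - Garth - Orton: 2+7+3+14 = 26
Eskin - Dunly - Marden - Orton: 2+10+22 = 34
Eskin - Brook - Marden - Orton: 2+9+22 = 33
Cheapest is Eskin - Brook - Kelso - Garth - Orton at 26 min.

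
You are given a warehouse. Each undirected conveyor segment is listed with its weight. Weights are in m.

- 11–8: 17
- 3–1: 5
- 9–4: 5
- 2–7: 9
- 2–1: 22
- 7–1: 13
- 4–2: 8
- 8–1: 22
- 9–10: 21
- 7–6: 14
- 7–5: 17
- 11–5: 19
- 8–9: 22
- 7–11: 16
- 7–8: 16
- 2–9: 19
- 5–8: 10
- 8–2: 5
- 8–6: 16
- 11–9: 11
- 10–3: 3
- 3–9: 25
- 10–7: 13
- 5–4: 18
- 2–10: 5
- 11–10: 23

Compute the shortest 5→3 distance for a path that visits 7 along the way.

Best 5 to 7: 5–7 costing 17
Shortest 7→3: 7–10–3 = 16
Total via 7: 17 + 16 = 33 m.

33 m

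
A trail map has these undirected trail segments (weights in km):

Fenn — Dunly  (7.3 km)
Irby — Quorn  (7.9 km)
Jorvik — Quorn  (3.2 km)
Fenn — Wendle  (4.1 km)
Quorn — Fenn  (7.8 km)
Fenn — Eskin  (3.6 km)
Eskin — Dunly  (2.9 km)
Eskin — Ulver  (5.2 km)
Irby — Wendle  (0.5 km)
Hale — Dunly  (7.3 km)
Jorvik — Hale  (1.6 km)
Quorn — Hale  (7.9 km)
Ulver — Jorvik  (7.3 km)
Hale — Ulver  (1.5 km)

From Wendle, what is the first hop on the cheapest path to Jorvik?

Irby

Enumerating some paths:
Wendle → Fenn → Quorn → Jorvik: 4.1+7.8+3.2 = 15.1
Wendle → Irby → Quorn → Jorvik: 0.5+7.9+3.2 = 11.6
The minimum is 11.6 km via Wendle → Irby → Quorn → Jorvik.
So from Wendle the first move is to Irby.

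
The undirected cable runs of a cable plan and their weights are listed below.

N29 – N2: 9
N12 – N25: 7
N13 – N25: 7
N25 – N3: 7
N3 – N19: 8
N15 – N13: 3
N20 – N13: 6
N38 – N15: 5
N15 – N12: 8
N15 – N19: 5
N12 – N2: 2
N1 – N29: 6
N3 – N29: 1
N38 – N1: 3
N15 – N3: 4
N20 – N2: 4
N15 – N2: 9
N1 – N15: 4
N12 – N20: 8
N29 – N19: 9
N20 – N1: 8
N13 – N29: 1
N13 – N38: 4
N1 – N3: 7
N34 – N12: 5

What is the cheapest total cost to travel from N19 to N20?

14

Running Dijkstra from N19:
N19: 0
N15: 5  (via N19)
N13: 8  (via N15)
N3: 8  (via N19)
N1: 9  (via N15)
N29: 9  (via N19)
N38: 10  (via N15)
N12: 13  (via N15)
N2: 14  (via N15)
N20: 14  (via N13)
Shortest route: N19–N15–N13–N20 = 14.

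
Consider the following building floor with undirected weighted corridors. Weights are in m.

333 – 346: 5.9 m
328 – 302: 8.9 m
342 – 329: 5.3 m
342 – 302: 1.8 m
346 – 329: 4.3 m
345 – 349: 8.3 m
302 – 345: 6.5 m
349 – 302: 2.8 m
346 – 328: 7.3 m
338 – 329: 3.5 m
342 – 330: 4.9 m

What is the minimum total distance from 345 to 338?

17.1 m

Compare a few routes:
345 - 302 - 342 - 329 - 338: 6.5+1.8+5.3+3.5 = 17.1
345 - 349 - 302 - 328 - 346 - 329 - 338: 8.3+2.8+8.9+7.3+4.3+3.5 = 35.1
345 - 302 - 328 - 346 - 329 - 338: 6.5+8.9+7.3+4.3+3.5 = 30.5
345 - 349 - 302 - 342 - 329 - 338: 8.3+2.8+1.8+5.3+3.5 = 21.7
The minimum is 17.1 m via 345 - 302 - 342 - 329 - 338.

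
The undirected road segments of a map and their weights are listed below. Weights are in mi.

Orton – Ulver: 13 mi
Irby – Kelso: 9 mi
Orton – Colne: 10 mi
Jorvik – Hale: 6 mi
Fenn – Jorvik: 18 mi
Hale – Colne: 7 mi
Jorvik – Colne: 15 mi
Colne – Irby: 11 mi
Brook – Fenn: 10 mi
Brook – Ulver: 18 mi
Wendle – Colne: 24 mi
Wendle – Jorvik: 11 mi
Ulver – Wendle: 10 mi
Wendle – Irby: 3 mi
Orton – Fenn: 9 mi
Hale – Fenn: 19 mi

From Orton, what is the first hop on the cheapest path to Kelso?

Colne

Compare a few routes:
Orton - Colne - Irby - Kelso: 10+11+9 = 30
Orton - Ulver - Wendle - Irby - Kelso: 13+10+3+9 = 35
The minimum is 30 mi via Orton - Colne - Irby - Kelso.
So from Orton the first move is to Colne.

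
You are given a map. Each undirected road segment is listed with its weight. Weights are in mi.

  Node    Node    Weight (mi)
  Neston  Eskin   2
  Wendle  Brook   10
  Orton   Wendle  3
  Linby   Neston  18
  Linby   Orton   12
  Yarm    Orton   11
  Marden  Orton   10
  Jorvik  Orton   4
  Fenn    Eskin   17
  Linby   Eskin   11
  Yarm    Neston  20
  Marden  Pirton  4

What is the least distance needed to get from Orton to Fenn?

40 mi

Settle nodes by increasing distance from Orton:
Orton: 0
Wendle: 3  (via Orton)
Jorvik: 4  (via Orton)
Marden: 10  (via Orton)
Yarm: 11  (via Orton)
Linby: 12  (via Orton)
Brook: 13  (via Wendle)
Pirton: 14  (via Marden)
Eskin: 23  (via Linby)
Neston: 25  (via Eskin)
Fenn: 40  (via Eskin)
Shortest route: Orton → Linby → Eskin → Fenn = 40 mi.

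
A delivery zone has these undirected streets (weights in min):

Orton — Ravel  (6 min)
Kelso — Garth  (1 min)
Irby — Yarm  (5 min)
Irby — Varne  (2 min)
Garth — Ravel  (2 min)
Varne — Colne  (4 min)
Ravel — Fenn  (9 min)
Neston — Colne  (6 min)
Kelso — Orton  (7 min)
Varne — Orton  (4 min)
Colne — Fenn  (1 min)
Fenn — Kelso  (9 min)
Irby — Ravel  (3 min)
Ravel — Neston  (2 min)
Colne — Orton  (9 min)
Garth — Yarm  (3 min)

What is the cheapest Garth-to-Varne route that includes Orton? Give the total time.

12 min

Best Garth to Orton: Garth–Kelso–Orton costing 8
Shortest Orton→Varne: Orton–Varne = 4
Total via Orton: 8 + 4 = 12 min.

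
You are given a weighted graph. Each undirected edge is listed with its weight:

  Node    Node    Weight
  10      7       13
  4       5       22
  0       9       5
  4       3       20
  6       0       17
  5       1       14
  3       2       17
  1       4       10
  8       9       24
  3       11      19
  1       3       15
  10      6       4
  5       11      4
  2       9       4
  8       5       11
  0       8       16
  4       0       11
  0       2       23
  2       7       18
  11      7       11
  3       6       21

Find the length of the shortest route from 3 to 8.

Enumerating some paths:
3–2–9–0–8: 17+4+5+16 = 42
3–11–5–8: 19+4+11 = 34
3–1–5–8: 15+14+11 = 40
The minimum is 34 via 3–11–5–8.

34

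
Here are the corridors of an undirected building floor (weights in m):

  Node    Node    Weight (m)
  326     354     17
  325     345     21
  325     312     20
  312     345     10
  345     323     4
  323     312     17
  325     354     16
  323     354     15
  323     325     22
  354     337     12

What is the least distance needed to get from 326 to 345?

36 m

Candidate routes:
326–354–325–345: 17+16+21 = 54
326–354–323–345: 17+15+4 = 36
326–354–323–312–345: 17+15+17+10 = 59
The minimum is 36 m via 326–354–323–345.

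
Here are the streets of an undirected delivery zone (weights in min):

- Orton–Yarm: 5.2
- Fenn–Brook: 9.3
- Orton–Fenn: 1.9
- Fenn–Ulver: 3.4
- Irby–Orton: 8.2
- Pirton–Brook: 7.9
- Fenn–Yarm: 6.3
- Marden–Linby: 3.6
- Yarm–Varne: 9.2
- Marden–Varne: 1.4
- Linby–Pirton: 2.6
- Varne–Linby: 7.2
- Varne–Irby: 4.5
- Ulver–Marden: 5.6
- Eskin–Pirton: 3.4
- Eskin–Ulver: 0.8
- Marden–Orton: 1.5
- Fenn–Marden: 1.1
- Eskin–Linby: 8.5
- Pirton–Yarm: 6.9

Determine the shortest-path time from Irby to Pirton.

12.1 min

Enumerating some paths:
Irby–Varne–Marden–Fenn–Ulver–Eskin–Pirton: 4.5+1.4+1.1+3.4+0.8+3.4 = 14.6
Irby–Varne–Marden–Linby–Pirton: 4.5+1.4+3.6+2.6 = 12.1
Irby–Varne–Linby–Pirton: 4.5+7.2+2.6 = 14.3
The minimum is 12.1 min via Irby–Varne–Marden–Linby–Pirton.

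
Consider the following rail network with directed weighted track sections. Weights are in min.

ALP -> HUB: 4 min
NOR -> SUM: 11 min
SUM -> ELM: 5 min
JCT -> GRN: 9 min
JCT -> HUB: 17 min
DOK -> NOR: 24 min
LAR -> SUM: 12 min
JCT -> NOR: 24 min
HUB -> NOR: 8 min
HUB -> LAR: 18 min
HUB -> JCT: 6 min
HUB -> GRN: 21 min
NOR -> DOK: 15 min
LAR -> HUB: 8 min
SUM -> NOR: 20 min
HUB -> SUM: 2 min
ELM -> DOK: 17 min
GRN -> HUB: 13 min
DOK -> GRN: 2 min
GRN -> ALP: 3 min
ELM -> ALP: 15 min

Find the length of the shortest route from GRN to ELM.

Running Dijkstra from GRN:
GRN: 0
ALP: 3  (via GRN)
HUB: 7  (via ALP)
SUM: 9  (via HUB)
JCT: 13  (via HUB)
ELM: 14  (via SUM)
Shortest route: GRN–ALP–HUB–SUM–ELM = 14 min.

14 min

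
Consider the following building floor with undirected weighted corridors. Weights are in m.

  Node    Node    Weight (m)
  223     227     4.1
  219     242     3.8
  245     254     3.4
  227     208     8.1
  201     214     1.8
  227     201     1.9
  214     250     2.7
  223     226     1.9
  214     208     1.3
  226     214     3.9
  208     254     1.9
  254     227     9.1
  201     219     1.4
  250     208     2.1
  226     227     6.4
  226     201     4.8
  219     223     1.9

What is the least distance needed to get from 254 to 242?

10.2 m

Compare a few routes:
254 → 208 → 214 → 226 → 223 → 219 → 242: 1.9+1.3+3.9+1.9+1.9+3.8 = 14.7
254 → 208 → 214 → 201 → 219 → 242: 1.9+1.3+1.8+1.4+3.8 = 10.2
254 → 208 → 250 → 214 → 201 → 219 → 242: 1.9+2.1+2.7+1.8+1.4+3.8 = 13.7
Cheapest is 254 → 208 → 214 → 201 → 219 → 242 at 10.2 m.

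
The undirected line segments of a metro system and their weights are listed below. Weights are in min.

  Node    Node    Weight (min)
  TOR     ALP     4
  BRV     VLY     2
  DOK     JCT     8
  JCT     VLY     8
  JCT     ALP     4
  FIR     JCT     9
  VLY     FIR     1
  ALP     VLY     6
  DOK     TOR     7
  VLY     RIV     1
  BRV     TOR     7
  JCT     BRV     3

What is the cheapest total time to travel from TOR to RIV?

Compare a few routes:
TOR–ALP–VLY–RIV: 4+6+1 = 11
TOR–BRV–VLY–RIV: 7+2+1 = 10
TOR–ALP–JCT–BRV–VLY–RIV: 4+4+3+2+1 = 14
Cheapest is TOR–BRV–VLY–RIV at 10 min.

10 min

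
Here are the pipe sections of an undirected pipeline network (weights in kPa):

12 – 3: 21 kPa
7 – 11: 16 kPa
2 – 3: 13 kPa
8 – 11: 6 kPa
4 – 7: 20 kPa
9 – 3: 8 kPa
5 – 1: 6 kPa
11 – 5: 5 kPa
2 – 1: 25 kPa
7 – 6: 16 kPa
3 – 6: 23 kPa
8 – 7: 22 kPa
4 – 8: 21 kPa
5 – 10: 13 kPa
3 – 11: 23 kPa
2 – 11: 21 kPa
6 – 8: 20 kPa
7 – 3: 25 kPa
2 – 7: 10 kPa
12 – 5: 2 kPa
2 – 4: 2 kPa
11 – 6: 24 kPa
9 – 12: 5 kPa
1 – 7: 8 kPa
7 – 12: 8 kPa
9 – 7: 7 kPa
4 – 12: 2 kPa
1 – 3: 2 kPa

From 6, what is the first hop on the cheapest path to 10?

Candidate routes:
6 - 11 - 5 - 10: 24+5+13 = 42
6 - 7 - 12 - 5 - 10: 16+8+2+13 = 39
The minimum is 39 kPa via 6 - 7 - 12 - 5 - 10.
So from 6 the first move is to 7.

7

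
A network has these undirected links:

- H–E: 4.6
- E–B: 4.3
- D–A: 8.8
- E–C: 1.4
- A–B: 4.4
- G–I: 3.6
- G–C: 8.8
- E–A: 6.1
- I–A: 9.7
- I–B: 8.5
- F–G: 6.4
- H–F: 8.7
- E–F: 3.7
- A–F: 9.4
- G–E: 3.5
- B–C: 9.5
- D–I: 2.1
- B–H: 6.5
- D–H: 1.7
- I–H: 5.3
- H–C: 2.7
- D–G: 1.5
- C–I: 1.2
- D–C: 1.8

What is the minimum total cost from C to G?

Running Dijkstra from C:
C: 0
I: 1.2  (via C)
E: 1.4  (via C)
D: 1.8  (via C)
H: 2.7  (via C)
G: 3.3  (via D)
Shortest route: C–D–G = 3.3.

3.3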